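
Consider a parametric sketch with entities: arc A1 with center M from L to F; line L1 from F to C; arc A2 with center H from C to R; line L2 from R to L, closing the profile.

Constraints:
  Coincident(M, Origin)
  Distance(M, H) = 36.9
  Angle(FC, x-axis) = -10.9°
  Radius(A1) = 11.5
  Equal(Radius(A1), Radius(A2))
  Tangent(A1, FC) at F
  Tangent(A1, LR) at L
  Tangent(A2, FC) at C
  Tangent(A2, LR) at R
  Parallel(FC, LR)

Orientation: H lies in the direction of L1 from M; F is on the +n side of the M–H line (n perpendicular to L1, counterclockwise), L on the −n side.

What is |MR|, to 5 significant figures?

38.650

Tangency of A1 to both parallel lines with radius 11.5 puts F and L at M ± 11.5·n: F = (2.1746, 11.293), L = (-2.1746, -11.293). Equal radii place C and R the same way about H: C = H + 11.5·n = (38.409, 4.3149), R = H − 11.5·n = (34.060, -18.270). Then |MR| = |R − M| = 38.650.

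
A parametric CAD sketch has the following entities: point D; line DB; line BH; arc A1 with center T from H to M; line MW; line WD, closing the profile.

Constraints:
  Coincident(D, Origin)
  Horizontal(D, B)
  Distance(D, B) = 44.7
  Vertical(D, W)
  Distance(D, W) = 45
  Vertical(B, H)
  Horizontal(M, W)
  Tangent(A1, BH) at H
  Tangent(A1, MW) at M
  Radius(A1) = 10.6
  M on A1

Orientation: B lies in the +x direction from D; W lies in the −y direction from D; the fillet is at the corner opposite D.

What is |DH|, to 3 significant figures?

56.4

D is at the origin; D and B share the same y with |DB| = 44.7 and B on the +x side, so B = (44.7, 0.00). DW is vertical with |DW| = 45.0 and W on the −y side, so W = (0.00, -45.0). The virtual corner opposite D is at (44.7, -45.0). The tangent condition forces TH to be normal to BH and since A1 is tangent to MW there, TM ⟂ MW, with radius 10.6, so the center T sits 10.6 in from both sides at T = (34.1, -34.4). That places the tangent points at H = (44.7, -34.4) on BH and M = (34.1, -45.0) on MW. Then |DH| = |H − D| = 56.4.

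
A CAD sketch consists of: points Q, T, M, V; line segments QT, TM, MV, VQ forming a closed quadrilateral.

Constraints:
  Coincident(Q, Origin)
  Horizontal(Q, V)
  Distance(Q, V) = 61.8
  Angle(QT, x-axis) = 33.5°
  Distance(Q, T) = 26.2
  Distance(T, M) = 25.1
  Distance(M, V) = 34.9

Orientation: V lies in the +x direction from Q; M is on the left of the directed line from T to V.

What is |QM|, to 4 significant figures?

51.29

Q is at the origin; Q and V share the same y with |QV| = 61.8 and V in +x, so V = (61.8, 0). QT runs at 33.5° with |QT| = 26.2, so T = (21.85, 14.46). M is determined by |TM| = 25.1 and |MV| = 34.9 together: it lies at the intersection of circle(T, 25.1) and circle(V, 34.9). With |TV| = 42.49, the foot of the radical line on TV is 14.32 from T and the perpendicular offset is √(25.1² − 14.32²) = 20.61. Taking the left-of-TV solution: M = (42.33, 28.97).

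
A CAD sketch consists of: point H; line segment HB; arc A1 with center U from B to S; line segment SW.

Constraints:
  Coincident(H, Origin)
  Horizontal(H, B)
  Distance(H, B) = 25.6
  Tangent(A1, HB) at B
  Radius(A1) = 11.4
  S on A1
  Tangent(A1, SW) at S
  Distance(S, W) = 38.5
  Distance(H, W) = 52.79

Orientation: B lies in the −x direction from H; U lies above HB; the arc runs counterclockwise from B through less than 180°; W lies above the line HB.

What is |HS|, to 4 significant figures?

18.53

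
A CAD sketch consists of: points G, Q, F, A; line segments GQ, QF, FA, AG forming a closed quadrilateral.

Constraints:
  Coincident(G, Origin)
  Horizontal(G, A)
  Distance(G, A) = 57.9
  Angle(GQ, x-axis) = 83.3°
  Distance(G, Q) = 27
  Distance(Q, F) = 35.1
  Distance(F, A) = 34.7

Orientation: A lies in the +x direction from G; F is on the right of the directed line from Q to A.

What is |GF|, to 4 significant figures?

23.34

Checks: |QF| = 35.10 ✓; |FA| = 34.70 ✓.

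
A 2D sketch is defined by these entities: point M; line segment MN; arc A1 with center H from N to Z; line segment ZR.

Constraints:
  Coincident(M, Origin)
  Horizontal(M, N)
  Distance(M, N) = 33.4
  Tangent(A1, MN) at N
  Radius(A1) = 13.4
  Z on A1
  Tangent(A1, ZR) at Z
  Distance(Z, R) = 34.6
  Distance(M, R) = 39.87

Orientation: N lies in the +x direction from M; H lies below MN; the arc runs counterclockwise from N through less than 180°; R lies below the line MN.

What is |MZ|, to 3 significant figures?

22.6

Checks: |HN| = 13.40 ✓; |HZ| = 13.40 ✓; ∠(HZ, ZR) = 90.00° ✓; |ZR| = 34.60 ✓; |MR| = 39.87 ✓.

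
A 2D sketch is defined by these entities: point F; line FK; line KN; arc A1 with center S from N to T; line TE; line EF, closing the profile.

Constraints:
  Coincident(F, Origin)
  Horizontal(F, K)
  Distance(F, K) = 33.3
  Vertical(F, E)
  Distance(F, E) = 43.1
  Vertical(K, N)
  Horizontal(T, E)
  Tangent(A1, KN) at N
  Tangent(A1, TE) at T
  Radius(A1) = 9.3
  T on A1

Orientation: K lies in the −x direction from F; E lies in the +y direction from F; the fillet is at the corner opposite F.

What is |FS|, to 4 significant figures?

41.45

F is at the origin; F and K share the same y with |FK| = 33.3 and K on the −x side, so K = (-33.30, 0.000). F and E share the same x with |FE| = 43.1 and E on the +y side, so E = (0.000, 43.10). The virtual corner opposite F is at (-33.30, 43.10). A1 meets KN tangentially, so SN is at right angles to KN and since A1 is tangent to TE there, ST ⟂ TE, with radius 9.3, so the center S sits 9.3 in from both sides at S = (-24.00, 33.80). Then |FS| = |S − F| = 41.45.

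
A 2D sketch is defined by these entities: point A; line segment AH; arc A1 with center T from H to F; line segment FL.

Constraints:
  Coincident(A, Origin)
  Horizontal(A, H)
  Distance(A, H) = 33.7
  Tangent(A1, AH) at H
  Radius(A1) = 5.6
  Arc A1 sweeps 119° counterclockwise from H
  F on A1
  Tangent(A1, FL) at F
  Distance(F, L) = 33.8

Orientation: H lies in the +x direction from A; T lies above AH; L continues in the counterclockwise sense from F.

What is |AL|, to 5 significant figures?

43.909

A is at the origin; AH is horizontal with |AH| = 33.7 and H on the +x side, so H = (33.700, 0.0000). The tangent condition forces TH to be normal to AH, so T = H + (0, 5.6) = (33.700, 5.6000). On A1, H sits at bearing -90° from T; a 119° counterclockwise sweep puts F at bearing 29°, so F = T + 5.6·(cos 29°, sin 29°) = (38.598, 8.3149). The tangent condition forces TF to be normal to FL, so FL runs along (−sin 29°, cos 29°); with |FL| = 33.8, L = (22.211, 37.877). Then |AL| = |L − A| = 43.909.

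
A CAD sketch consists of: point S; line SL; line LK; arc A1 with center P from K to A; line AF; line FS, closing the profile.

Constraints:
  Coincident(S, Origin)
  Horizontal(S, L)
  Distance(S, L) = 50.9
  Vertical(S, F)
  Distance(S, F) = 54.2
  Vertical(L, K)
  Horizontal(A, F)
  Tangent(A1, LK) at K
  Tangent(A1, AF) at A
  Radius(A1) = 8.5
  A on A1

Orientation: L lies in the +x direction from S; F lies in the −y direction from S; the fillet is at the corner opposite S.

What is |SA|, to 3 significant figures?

68.8

S is at the origin; SL is horizontal with |SL| = 50.9 and L on the +x side, so L = (50.9, 0.00). S and F share the same x with |SF| = 54.2 and F on the −y side, so F = (0.00, -54.2). The virtual corner opposite S is at (50.9, -54.2). Tangency of A1 to LK means the radius PK is perpendicular to LK and since A1 is tangent to AF there, PA ⟂ AF, with radius 8.5, so the center P sits 8.5 in from both sides at P = (42.4, -45.7). That places the tangent points at K = (50.9, -45.7) on LK and A = (42.4, -54.2) on AF. Then |SA| = |A − S| = 68.8.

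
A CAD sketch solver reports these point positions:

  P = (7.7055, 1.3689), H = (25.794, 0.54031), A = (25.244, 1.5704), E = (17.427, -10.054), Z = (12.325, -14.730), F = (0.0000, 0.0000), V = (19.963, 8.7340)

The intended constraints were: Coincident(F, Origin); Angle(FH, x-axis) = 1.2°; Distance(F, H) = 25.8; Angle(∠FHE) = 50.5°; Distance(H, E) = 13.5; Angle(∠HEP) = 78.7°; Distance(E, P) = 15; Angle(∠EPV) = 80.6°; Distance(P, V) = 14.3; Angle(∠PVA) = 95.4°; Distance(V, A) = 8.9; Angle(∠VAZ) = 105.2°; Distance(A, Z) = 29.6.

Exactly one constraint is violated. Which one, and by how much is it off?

Distance(A, Z) = 29.6 — off by 8.80.

F = (0.00, 0.00) ✓; FH at 1.200° ✓; |FH| = 25.80 ✓; ∠FHE = 50.50° ✓; |HE| = 13.50 ✓; ∠HEP = 78.70° ✓; |EP| = 15.00 ✓; ∠EPV = 80.60° ✓; |PV| = 14.30 ✓; ∠PVA = 95.40° ✓; |VA| = 8.900 ✓; ∠VAZ = 105.2° ✓; |AZ| = 20.80 ✗.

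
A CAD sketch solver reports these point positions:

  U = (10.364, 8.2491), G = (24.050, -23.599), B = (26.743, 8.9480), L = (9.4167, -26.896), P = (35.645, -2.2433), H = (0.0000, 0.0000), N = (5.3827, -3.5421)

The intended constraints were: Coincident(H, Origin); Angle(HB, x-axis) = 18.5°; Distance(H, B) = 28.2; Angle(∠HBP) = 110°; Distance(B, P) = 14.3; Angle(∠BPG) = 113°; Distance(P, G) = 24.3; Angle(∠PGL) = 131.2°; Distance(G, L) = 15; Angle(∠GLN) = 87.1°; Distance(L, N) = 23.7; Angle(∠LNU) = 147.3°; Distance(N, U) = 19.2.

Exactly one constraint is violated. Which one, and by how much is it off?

Distance(N, U) = 19.2 — off by 6.40.

H = (0.00, 0.00) ✓; HB at 18.50° ✓; |HB| = 28.20 ✓; ∠HBP = 110.0° ✓; |BP| = 14.30 ✓; ∠BPG = 113.0° ✓; |PG| = 24.30 ✓; ∠PGL = 131.2° ✓; |GL| = 15.00 ✓; ∠GLN = 87.10° ✓; |LN| = 23.70 ✓; ∠LNU = 147.3° ✓; |NU| = 12.80 ✗.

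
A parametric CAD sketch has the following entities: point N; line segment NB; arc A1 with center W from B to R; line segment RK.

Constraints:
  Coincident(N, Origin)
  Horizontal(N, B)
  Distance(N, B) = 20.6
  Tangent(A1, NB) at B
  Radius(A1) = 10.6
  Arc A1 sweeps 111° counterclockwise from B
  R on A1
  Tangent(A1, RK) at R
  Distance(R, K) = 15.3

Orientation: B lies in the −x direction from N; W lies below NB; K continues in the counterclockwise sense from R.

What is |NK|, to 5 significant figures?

38.057

On A1, B sits at bearing 90° from W; a 111° counterclockwise sweep puts R at bearing 201°, so R = W + 10.6·(cos 201°, sin 201°) = (-30.496, -14.399). A1 meets RK tangentially, so WR is at right angles to RK, so RK runs along (−sin 201°, cos 201°); with |RK| = 15.3, K = (-25.013, -28.682). Then |NK| = |K − N| = 38.057.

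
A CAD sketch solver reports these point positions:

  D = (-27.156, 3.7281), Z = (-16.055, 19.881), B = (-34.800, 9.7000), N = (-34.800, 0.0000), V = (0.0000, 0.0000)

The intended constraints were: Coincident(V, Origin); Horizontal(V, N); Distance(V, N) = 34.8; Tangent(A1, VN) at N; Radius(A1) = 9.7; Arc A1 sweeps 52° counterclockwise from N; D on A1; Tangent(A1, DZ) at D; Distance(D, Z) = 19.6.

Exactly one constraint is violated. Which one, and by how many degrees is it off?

Tangent(A1, DZ) at D — off by 3.50°.

V = (0.00, 0.00) ✓; V.y = 0.00, N.y = 0.00 ✓; |VN| = 34.80 ✓; ∠(BN, NV) = 90.00° ✓; |BN| = 9.700 ✓; bearing(B→D) − bearing(B→N) = 52.00° ✓; |BD| = 9.700 ✓; ∠(BD, DZ) = 86.50° ✗; |DZ| = 19.60 ✓.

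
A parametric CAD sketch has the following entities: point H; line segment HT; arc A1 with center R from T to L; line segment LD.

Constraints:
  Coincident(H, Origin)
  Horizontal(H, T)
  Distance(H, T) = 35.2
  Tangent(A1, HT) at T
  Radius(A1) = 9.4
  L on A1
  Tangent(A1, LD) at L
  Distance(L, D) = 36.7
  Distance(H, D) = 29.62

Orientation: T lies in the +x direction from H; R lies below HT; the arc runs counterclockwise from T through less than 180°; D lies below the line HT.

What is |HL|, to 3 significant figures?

28.5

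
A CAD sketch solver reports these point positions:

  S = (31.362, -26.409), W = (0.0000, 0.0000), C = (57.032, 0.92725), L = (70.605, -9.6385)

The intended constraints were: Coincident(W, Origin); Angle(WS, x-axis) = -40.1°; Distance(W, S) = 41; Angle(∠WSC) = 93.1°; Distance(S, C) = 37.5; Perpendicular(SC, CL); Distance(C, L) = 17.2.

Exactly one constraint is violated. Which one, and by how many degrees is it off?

Perpendicular(SC, CL) — off by 5.30°.

W = (0.00, 0.00) ✓; WS at -40.10° ✓; |WS| = 41.00 ✓; ∠WSC = 93.10° ✓; |SC| = 37.50 ✓; ∠(SC, CL) = 84.70° ✗; |CL| = 17.20 ✓.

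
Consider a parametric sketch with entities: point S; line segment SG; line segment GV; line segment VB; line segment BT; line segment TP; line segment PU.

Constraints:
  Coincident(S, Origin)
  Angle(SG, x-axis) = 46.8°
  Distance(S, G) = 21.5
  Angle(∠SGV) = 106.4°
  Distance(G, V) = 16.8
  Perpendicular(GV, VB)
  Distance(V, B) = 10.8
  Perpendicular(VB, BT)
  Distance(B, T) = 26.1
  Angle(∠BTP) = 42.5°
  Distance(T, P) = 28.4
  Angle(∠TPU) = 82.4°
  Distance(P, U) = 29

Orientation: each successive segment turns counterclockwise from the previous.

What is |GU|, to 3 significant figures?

32.2

∠BTP = 42.5° gives TP at 77.9° from the x-axis; with |TP| = 28.4, P = (16.1, 30.0). ∠TPU = 82.4° gives PU at 176° from the x-axis; with |PU| = 29.0, U = (-12.8, 32.2). Then |GU| = |U − G| = 32.2.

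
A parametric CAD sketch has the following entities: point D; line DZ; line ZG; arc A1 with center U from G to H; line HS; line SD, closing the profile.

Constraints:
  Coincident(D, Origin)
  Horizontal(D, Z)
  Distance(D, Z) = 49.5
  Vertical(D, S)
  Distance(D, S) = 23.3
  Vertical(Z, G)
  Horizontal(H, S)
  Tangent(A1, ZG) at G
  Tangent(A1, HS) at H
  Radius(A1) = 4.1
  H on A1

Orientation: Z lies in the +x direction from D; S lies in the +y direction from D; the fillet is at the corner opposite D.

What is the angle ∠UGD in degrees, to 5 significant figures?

21.200°

D is at the origin; D and Z share the same y with |DZ| = 49.5 and Z on the +x side, so Z = (49.500, 0.0000). D and S share the same x with |DS| = 23.3 and S on the +y side, so S = (0.0000, 23.300). The virtual corner opposite D is at (49.500, 23.300). Since A1 is tangent to ZG there, UG ⟂ ZG and the tangent condition forces UH to be normal to HS, with radius 4.1, so the center U sits 4.1 in from both sides at U = (45.400, 19.200). That places the tangent points at G = (49.500, 19.200) on ZG and H = (45.400, 23.300) on HS. Then cos ∠UGD = GU·GD / (|GU||GD|), giving 21.200°.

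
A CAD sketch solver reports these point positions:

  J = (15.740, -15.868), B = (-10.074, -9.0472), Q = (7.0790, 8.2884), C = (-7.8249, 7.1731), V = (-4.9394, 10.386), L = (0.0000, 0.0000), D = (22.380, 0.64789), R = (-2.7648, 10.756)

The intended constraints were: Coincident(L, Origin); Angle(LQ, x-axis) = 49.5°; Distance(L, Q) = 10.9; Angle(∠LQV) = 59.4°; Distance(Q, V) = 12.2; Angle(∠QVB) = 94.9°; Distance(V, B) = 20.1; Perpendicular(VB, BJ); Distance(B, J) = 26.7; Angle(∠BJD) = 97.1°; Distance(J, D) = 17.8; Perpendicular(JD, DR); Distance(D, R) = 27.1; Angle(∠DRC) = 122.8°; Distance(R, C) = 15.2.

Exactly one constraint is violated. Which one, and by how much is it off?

Distance(R, C) = 15.2 — off by 9.00.

L = (0.00, 0.00) ✓; LQ at 49.50° ✓; |LQ| = 10.90 ✓; ∠LQV = 59.40° ✓; |QV| = 12.20 ✓; ∠QVB = 94.90° ✓; |VB| = 20.10 ✓; ∠(VB, BJ) = 90.00° ✓; |BJ| = 26.70 ✓; ∠BJD = 97.10° ✓; |JD| = 17.80 ✓; ∠(JD, DR) = 90.00° ✓; |DR| = 27.10 ✓; ∠DRC = 122.8° ✓; |RC| = 6.200 ✗.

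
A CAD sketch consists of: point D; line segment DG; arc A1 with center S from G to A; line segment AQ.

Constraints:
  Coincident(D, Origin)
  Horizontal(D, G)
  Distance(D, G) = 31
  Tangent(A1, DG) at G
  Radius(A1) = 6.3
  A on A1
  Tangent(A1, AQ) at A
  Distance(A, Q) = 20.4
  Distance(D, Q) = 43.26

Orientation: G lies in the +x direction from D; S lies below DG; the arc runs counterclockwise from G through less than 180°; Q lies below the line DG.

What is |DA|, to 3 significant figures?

26.7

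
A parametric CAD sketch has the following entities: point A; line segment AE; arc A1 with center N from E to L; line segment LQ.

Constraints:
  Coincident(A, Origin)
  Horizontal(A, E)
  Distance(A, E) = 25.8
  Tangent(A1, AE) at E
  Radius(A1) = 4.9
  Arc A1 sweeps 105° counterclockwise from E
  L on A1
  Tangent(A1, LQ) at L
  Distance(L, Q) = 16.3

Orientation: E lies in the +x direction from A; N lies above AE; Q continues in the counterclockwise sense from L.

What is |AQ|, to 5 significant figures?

34.243

On A1, E sits at bearing -90° from N; a 105° counterclockwise sweep puts L at bearing 15°, so L = N + 4.9·(cos 15°, sin 15°) = (30.533, 6.1682). A1 meets LQ tangentially, so NL is at right angles to LQ, so LQ runs along (−sin 15°, cos 15°); with |LQ| = 16.3, Q = (26.314, 21.913). Then |AQ| = |Q − A| = 34.243.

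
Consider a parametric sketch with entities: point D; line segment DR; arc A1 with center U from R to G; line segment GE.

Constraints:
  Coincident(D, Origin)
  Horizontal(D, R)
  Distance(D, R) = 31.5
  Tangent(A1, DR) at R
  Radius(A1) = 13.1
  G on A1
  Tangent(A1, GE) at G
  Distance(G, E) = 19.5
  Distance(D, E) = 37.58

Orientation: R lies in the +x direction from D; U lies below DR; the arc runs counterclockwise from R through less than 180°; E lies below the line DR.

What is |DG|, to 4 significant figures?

22.64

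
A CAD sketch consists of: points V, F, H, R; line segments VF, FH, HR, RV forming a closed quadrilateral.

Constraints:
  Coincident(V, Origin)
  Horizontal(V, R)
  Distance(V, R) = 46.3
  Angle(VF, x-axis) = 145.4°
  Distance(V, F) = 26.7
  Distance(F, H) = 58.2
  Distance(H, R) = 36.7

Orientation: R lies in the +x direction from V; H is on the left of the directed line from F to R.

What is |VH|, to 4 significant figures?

47.54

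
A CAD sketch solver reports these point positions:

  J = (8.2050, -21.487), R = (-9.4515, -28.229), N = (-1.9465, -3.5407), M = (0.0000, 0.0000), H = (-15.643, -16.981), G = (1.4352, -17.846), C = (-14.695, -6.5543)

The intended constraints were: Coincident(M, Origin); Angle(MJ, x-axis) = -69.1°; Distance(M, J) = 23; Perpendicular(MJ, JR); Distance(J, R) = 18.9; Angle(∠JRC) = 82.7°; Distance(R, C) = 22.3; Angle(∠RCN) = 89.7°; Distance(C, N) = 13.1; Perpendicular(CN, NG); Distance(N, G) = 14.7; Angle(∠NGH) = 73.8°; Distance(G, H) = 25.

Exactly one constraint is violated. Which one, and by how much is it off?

Distance(G, H) = 25 — off by 7.90.

M = (0.00, 0.00) ✓; MJ at -69.10° ✓; |MJ| = 23.00 ✓; ∠(MJ, JR) = 90.00° ✓; |JR| = 18.90 ✓; ∠JRC = 82.70° ✓; |RC| = 22.30 ✓; ∠RCN = 89.70° ✓; |CN| = 13.10 ✓; ∠(CN, NG) = 90.00° ✓; |NG| = 14.70 ✓; ∠NGH = 73.80° ✓; |GH| = 17.10 ✗.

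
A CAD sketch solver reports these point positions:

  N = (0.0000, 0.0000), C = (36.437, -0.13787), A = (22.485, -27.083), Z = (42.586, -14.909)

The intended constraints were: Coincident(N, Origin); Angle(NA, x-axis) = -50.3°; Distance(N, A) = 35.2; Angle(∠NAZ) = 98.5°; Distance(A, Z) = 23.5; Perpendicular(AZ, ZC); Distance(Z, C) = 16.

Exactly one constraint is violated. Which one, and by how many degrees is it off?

Perpendicular(AZ, ZC) — off by 8.60°.

N = (0.00, 0.00) ✓; NA at -50.30° ✓; |NA| = 35.20 ✓; ∠NAZ = 98.50° ✓; |AZ| = 23.50 ✓; ∠(AZ, ZC) = 81.40° ✗; |ZC| = 16.00 ✓.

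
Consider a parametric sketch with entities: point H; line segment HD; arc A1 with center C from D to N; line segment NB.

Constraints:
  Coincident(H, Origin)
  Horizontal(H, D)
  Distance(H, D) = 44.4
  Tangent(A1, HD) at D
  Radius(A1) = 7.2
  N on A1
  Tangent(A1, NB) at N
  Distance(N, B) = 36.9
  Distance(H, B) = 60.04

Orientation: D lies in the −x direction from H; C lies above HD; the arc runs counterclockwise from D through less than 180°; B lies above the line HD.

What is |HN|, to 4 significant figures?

38.03

Checks: |CN| = 7.200 ✓; ∠(CN, NB) = 90.00° ✓; |NB| = 36.90 ✓; |HB| = 60.04 ✓.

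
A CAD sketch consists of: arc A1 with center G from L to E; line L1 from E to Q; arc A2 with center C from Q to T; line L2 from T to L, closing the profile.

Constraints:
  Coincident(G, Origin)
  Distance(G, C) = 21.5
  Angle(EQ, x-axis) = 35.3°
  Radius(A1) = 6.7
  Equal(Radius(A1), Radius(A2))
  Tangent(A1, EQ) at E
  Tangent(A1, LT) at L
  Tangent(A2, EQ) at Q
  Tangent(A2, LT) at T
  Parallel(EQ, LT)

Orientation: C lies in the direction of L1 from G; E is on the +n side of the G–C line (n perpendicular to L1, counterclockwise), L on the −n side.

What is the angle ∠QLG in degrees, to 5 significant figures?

58.067°

The slot axis is L1's direction at 35.3°, so u = (cos 35.3°, sin 35.3°) = (0.81614, 0.57786) and n = (−sin 35.3°, cos 35.3°) = (-0.57786, 0.81614). G is at the origin and C lies 21.5 along u from G, so C = 21.5·u = (17.547, 12.424). Tangency of A1 to both parallel lines with radius 6.7 puts E and L at G ± 6.7·n: E = (-3.8716, 5.4681), L = (3.8716, -5.4681). Equal radii place Q and T the same way about C: Q = C + 6.7·n = (13.675, 17.892), T = C − 6.7·n = (21.419, 6.9558). Then cos ∠QLG = LQ·LG / (|LQ||LG|), giving 58.067°.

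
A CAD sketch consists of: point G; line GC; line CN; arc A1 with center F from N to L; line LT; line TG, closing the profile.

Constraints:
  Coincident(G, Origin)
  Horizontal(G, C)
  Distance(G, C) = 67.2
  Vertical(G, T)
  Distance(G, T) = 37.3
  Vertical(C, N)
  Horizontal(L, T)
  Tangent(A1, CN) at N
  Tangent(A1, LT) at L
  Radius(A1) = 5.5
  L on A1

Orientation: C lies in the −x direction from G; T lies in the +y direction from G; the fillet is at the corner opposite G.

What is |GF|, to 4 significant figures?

69.41

GT is vertical with |GT| = 37.3 and T on the +y side, so T = (0.000, 37.30). The virtual corner opposite G is at (-67.20, 37.30). Since A1 is tangent to CN there, FN ⟂ CN and tangency of A1 to LT means the radius FL is perpendicular to LT, with radius 5.5, so the center F sits 5.5 in from both sides at F = (-61.70, 31.80). Then |GF| = |F − G| = 69.41.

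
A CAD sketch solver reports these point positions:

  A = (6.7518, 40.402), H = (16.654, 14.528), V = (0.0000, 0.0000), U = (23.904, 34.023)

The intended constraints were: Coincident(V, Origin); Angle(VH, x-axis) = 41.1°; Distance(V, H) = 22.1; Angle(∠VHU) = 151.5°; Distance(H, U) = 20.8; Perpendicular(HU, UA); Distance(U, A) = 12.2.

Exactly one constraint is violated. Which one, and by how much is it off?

Distance(U, A) = 12.2 — off by 6.10.

V = (0.00, 0.00) ✓; VH at 41.10° ✓; |VH| = 22.10 ✓; ∠VHU = 151.5° ✓; |HU| = 20.80 ✓; ∠(HU, UA) = 90.00° ✓; |UA| = 18.30 ✗.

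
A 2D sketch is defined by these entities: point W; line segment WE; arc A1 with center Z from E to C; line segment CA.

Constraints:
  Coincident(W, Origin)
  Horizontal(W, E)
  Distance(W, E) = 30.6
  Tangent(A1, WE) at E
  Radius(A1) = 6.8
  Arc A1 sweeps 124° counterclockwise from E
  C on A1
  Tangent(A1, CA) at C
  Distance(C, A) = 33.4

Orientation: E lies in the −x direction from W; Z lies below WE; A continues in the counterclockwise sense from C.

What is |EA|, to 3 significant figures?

40.5

On A1, E sits at bearing 90° from Z; a 124° counterclockwise sweep puts C at bearing 214°, so C = Z + 6.8·(cos 214°, sin 214°) = (-36.2, -10.6). A1 meets CA tangentially, so ZC is at right angles to CA, so CA runs along (−sin 214°, cos 214°); with |CA| = 33.4, A = (-17.6, -38.3). Then |EA| = |A − E| = 40.5.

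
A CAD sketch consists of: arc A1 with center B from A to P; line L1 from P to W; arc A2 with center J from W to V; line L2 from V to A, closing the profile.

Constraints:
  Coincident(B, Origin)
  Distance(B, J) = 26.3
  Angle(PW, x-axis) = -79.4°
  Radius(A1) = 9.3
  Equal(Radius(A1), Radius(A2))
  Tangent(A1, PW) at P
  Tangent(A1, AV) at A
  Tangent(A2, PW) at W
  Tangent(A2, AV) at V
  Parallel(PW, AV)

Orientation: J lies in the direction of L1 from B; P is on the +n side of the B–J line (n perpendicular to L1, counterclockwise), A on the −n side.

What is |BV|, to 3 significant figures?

27.9

The slot axis is L1's direction at -79.4°, so u = (cos -79.4°, sin -79.4°) = (0.184, -0.983) and n = (−sin -79.4°, cos -79.4°) = (0.983, 0.184). B is at the origin and J lies 26.3 along u from B, so J = 26.3·u = (4.84, -25.9). Tangency of A1 to both parallel lines with radius 9.3 puts P and A at B ± 9.3·n: P = (9.14, 1.71), A = (-9.14, -1.71). Equal radii place W and V the same way about J: W = J + 9.3·n = (14.0, -24.1), V = J − 9.3·n = (-4.30, -27.6). Then |BV| = |V − B| = 27.9.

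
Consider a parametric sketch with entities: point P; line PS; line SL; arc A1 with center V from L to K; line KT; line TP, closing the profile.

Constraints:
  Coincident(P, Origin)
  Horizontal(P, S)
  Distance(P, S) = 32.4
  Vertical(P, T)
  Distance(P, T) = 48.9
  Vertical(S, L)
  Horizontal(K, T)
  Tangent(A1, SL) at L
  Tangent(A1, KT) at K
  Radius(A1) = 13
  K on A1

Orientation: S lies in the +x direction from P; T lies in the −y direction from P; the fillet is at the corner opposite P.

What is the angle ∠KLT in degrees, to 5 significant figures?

23.138°

P is at the origin; PS is horizontal with |PS| = 32.4 and S on the +x side, so S = (32.400, 0.0000). P and T share the same x with |PT| = 48.9 and T on the −y side, so T = (0.0000, -48.900). The virtual corner opposite P is at (32.400, -48.900). The tangent condition forces VL to be normal to SL and since A1 is tangent to KT there, VK ⟂ KT, with radius 13.0, so the center V sits 13.0 in from both sides at V = (19.400, -35.900). That places the tangent points at L = (32.400, -35.900) on SL and K = (19.400, -48.900) on KT. Then cos ∠KLT = LK·LT / (|LK||LT|), giving 23.138°.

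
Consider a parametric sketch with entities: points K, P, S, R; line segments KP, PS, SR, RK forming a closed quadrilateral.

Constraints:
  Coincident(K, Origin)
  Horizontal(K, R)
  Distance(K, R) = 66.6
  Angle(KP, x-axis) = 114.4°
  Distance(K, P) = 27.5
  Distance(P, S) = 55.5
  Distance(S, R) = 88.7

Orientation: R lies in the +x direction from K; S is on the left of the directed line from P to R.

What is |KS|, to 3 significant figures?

74.9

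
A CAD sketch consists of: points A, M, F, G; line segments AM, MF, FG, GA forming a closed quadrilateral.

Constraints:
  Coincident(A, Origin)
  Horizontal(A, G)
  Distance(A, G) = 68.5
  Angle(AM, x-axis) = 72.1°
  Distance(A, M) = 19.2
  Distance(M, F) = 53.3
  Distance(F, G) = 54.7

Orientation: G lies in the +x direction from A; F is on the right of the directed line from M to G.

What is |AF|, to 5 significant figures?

39.900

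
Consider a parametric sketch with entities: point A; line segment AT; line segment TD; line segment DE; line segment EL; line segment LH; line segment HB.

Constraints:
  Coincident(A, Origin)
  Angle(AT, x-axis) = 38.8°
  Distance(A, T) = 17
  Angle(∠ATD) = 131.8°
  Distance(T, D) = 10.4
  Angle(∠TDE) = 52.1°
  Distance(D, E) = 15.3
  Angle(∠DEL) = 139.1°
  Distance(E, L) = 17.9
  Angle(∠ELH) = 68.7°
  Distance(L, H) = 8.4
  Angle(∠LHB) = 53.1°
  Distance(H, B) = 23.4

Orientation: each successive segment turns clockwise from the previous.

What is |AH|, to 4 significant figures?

6.571

A is at the origin; AT runs at 38.8° with length 17.0, so T = (13.25, 10.65). ∠ATD = 131.8° gives TD at -9.400° from the x-axis; with |TD| = 10.4, D = (23.51, 8.954). ∠TDE = 52.1° gives DE at -137.3° from the x-axis; with |DE| = 15.3, E = (12.26, -1.422). ∠DEL = 139.1° gives EL at -178.2° from the x-axis; with |EL| = 17.9, L = (-5.626, -1.984). ∠ELH = 68.7° gives LH at 70.50° from the x-axis; with |LH| = 8.4, H = (-2.822, 5.934). Then |AH| = |H − A| = 6.571.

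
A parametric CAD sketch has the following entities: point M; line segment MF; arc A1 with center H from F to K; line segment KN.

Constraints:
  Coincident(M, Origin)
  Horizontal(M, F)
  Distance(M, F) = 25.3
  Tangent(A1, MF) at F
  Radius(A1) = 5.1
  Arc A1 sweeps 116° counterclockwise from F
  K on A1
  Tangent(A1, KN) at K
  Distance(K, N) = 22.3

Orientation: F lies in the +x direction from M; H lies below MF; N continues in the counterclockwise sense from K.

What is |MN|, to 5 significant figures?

40.980

M is at the origin; M and F share the same y with |MF| = 25.3 and F on the +x side, so F = (25.300, 0.0000). Since A1 is tangent to MF there, HF ⟂ MF, so H = F + (0, -5.1) = (25.300, -5.1000). On A1, F sits at bearing 90° from H; a 116° counterclockwise sweep puts K at bearing 206°, so K = H + 5.1·(cos 206°, sin 206°) = (20.716, -7.3357). Tangency of A1 to KN means the radius HK is perpendicular to KN, so KN runs along (−sin 206°, cos 206°); with |KN| = 22.3, N = (30.492, -27.379). Then |MN| = |N − M| = 40.980.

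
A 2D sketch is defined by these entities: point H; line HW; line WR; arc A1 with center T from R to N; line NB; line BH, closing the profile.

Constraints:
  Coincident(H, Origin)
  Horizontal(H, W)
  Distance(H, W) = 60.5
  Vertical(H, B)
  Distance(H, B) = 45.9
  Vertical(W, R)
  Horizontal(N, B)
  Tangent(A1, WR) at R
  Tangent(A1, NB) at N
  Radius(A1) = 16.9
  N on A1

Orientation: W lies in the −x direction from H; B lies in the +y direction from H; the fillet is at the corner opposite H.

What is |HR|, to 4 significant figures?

67.09

H is at the origin; H and W share the same y with |HW| = 60.5 and W on the −x side, so W = (-60.50, 0.000). HB is vertical with |HB| = 45.9 and B on the +y side, so B = (0.000, 45.90). The virtual corner opposite H is at (-60.50, 45.90). The tangent condition forces TR to be normal to WR and since A1 is tangent to NB there, TN ⟂ NB, with radius 16.9, so the center T sits 16.9 in from both sides at T = (-43.60, 29.00). That places the tangent points at R = (-60.50, 29.00) on WR and N = (-43.60, 45.90) on NB. Then |HR| = |R − H| = 67.09.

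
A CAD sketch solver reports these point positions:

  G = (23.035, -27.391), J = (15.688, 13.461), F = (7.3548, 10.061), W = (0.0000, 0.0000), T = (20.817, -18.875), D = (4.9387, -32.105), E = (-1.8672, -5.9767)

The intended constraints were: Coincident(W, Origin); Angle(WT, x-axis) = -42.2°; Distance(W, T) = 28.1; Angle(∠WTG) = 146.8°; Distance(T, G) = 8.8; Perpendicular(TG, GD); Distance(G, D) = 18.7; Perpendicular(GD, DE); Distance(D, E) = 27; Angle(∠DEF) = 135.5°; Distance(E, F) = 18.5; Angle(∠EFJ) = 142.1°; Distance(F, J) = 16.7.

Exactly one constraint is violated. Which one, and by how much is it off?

Distance(F, J) = 16.7 — off by 7.70.

W = (0.00, 0.00) ✓; WT at -42.20° ✓; |WT| = 28.10 ✓; ∠WTG = 146.8° ✓; |TG| = 8.800 ✓; ∠(TG, GD) = 90.00° ✓; |GD| = 18.70 ✓; ∠(GD, DE) = 90.00° ✓; |DE| = 27.00 ✓; ∠DEF = 135.5° ✓; |EF| = 18.50 ✓; ∠EFJ = 142.1° ✓; |FJ| = 9.000 ✗.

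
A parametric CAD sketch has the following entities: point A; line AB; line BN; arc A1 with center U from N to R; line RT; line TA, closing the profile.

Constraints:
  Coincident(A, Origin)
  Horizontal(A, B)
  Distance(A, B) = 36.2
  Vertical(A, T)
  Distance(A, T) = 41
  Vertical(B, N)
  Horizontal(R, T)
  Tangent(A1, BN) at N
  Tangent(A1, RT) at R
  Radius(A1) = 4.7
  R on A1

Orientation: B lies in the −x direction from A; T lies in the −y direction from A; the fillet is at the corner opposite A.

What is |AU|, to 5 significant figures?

48.062

A and T share the same x with |AT| = 41.0 and T on the −y side, so T = (0.0000, -41.000). The virtual corner opposite A is at (-36.200, -41.000). Since A1 is tangent to BN there, UN ⟂ BN and tangency of A1 to RT means the radius UR is perpendicular to RT, with radius 4.7, so the center U sits 4.7 in from both sides at U = (-31.500, -36.300). Then |AU| = |U − A| = 48.062.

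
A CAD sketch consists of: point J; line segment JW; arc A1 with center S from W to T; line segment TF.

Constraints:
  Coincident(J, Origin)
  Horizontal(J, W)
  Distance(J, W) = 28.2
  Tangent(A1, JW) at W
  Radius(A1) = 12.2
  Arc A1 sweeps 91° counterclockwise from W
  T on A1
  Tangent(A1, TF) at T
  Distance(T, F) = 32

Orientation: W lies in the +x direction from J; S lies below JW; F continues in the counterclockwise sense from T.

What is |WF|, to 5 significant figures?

45.908

J is at the origin; J and W share the same y with |JW| = 28.2 and W on the +x side, so W = (28.200, 0.0000). Since A1 is tangent to JW there, SW ⟂ JW, so S = W + (0, -12.2) = (28.200, -12.200). On A1, W sits at bearing 90° from S; a 91° counterclockwise sweep puts T at bearing 181°, so T = S + 12.2·(cos 181°, sin 181°) = (16.002, -12.413). Since A1 is tangent to TF there, ST ⟂ TF, so TF runs along (−sin 181°, cos 181°); with |TF| = 32.0, F = (16.560, -44.408). Then |WF| = |F − W| = 45.908.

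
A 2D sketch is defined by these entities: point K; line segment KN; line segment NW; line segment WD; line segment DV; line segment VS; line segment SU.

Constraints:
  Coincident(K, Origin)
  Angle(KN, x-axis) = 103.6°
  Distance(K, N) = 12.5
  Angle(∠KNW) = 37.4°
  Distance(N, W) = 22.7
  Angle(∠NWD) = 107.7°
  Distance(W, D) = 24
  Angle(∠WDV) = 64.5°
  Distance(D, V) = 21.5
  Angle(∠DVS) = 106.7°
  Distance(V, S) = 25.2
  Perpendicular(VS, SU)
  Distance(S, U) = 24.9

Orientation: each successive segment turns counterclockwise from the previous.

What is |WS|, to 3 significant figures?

18.6

∠WDV = 64.5° gives DV at 74.0° from the x-axis; with |DV| = 21.5, V = (11.8, -3.86). ∠DVS = 106.7° gives VS at 147° from the x-axis; with |VS| = 25.2, S = (-9.40, 9.76). Then |WS| = |S − W| = 18.6.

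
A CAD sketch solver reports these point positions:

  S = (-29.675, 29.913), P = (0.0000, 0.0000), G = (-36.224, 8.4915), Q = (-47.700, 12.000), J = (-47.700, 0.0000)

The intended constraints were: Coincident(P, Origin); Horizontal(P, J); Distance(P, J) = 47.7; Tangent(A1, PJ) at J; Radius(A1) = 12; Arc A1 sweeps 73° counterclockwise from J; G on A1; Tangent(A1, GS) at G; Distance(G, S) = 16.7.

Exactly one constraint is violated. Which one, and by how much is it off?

Distance(G, S) = 16.7 — off by 5.70.

P = (0.00, 0.00) ✓; P.y = 0.00, J.y = 0.00 ✓; |PJ| = 47.70 ✓; ∠(QJ, JP) = 90.00° ✓; |QJ| = 12.00 ✓; bearing(Q→G) − bearing(Q→J) = 73.00° ✓; |QG| = 12.00 ✓; ∠(QG, GS) = 90.00° ✓; |GS| = 22.40 ✗.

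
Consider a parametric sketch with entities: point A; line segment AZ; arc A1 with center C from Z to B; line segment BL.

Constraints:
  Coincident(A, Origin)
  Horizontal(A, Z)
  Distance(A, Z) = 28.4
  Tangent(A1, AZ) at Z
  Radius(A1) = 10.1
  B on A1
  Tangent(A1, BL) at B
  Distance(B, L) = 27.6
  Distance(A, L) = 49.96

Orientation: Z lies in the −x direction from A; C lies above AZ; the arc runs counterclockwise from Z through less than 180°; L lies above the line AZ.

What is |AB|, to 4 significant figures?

23.96

A is at the origin; AZ is horizontal with |AZ| = 28.4 and Z on the −x side, so Z = (-28.40, 0.000). Since A1 is tangent to AZ there, CZ ⟂ AZ, so C = Z + (0, 10.1) = (-28.40, 10.10). Since CB ⟂ BL (tangency), |CL| = √(10.1² + 27.6²) = 29.39 regardless of where B sits on A1. So L lies on both circle(A, 49.96) and circle(C, 29.39); the above-AZ intersection is L = (-30.72, 39.40). B is the foot of the tangent from L: B = (-19.22, 14.31).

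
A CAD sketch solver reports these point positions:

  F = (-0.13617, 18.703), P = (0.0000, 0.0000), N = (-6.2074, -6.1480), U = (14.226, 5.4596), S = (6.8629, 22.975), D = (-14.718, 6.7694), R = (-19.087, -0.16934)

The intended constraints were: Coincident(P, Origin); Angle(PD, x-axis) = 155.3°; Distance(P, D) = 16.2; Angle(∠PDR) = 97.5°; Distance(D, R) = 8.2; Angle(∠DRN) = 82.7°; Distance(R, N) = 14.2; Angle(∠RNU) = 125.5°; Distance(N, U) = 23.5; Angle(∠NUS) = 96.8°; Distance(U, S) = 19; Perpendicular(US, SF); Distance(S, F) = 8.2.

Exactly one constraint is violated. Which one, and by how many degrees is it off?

Perpendicular(US, SF) — off by 8.60°.

P = (0.00, 0.00) ✓; PD at 155.3° ✓; |PD| = 16.20 ✓; ∠PDR = 97.50° ✓; |DR| = 8.200 ✓; ∠DRN = 82.70° ✓; |RN| = 14.20 ✓; ∠RNU = 125.5° ✓; |NU| = 23.50 ✓; ∠NUS = 96.80° ✓; |US| = 19.00 ✓; ∠(US, SF) = 98.60° ✗; |SF| = 8.200 ✓.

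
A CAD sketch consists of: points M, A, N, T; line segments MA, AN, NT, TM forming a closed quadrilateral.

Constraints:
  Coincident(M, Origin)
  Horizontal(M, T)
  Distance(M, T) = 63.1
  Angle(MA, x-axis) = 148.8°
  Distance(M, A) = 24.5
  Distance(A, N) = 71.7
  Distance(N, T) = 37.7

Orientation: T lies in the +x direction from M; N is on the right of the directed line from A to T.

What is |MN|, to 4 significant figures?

47.27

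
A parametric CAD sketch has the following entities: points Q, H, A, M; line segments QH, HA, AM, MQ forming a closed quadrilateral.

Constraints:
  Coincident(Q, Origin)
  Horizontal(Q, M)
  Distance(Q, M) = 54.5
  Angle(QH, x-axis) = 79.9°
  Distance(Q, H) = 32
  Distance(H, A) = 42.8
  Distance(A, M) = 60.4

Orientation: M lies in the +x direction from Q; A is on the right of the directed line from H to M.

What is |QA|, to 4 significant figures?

11.16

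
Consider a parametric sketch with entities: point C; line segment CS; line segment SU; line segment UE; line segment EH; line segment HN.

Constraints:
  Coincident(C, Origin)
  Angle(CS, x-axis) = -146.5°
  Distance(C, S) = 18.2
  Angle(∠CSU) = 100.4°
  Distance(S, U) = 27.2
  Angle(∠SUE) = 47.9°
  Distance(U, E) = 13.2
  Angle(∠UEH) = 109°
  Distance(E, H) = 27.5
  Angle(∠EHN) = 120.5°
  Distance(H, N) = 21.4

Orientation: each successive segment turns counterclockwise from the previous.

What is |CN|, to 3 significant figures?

40.6

∠UEH = 109.0° gives EH at 136° from the x-axis; with |EH| = 27.5, H = (-18.8, -4.05). ∠EHN = 120.5° gives HN at -164° from the x-axis; with |HN| = 21.4, N = (-39.4, -9.84). Then |CN| = |N − C| = 40.6.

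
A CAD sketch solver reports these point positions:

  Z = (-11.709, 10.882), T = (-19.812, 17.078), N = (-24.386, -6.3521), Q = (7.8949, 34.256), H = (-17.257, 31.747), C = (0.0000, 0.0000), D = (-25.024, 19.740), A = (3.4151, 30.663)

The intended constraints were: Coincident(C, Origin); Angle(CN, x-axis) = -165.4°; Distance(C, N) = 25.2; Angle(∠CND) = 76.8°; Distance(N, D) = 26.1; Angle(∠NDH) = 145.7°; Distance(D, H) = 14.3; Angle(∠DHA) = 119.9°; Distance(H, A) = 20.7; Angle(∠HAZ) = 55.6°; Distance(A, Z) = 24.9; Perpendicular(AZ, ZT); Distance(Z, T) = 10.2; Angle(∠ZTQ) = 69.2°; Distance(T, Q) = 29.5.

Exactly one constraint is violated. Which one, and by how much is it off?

Distance(T, Q) = 29.5 — off by 3.10.

C = (0.00, 0.00) ✓; CN at -165.4° ✓; |CN| = 25.20 ✓; ∠CND = 76.80° ✓; |ND| = 26.10 ✓; ∠NDH = 145.7° ✓; |DH| = 14.30 ✓; ∠DHA = 119.9° ✓; |HA| = 20.70 ✓; ∠HAZ = 55.60° ✓; |AZ| = 24.90 ✓; ∠(AZ, ZT) = 90.00° ✓; |ZT| = 10.20 ✓; ∠ZTQ = 69.20° ✓; |TQ| = 32.60 ✗.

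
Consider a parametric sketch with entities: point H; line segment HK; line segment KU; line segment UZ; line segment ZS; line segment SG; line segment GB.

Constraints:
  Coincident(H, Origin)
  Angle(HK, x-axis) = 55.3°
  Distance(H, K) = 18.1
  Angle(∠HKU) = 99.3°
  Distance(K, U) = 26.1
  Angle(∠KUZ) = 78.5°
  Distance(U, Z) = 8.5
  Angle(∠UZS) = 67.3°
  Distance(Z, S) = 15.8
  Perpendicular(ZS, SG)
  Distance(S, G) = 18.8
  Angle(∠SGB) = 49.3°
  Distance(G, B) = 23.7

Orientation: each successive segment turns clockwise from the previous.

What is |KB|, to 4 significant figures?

28.89

H is at the origin; HK runs at 55.3° with length 18.1, so K = (10.30, 14.88). ∠HKU = 99.3° gives KU at -25.40° from the x-axis; with |KU| = 26.1, U = (33.88, 3.686). ∠KUZ = 78.5° gives UZ at -126.9° from the x-axis; with |UZ| = 8.5, Z = (28.78, -3.112). ∠UZS = 67.3° gives ZS at 120.4° from the x-axis; with |ZS| = 15.8, S = (20.78, 10.52). ZS is perpendicular to SG, so SG runs at 30.40°; with |SG| = 18.8, G = (37.00, 20.03). ∠SGB = 49.3° gives GB at -100.3° from the x-axis; with |GB| = 23.7, B = (32.76, -3.289). Then |KB| = |B − K| = 28.89.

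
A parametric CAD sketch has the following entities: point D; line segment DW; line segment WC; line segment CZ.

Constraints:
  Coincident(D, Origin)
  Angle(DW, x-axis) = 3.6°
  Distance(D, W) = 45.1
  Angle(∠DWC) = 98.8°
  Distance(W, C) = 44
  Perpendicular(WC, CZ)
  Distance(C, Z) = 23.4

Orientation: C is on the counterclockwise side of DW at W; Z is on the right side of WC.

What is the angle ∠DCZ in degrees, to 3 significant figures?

131°

D is at the origin; DW runs at 3.6° with length 45.1, so W = 45.1·(cos 3.6°, sin 3.6°) = (45.0, 2.83). ∠DWC = 98.8°, so WC runs at 3.6° + (180° − 98.8°) = 84.8° from the x-axis; with |WC| = 44.0, C = W + 44.0·(cos 84.8°, sin 84.8°) = (49.0, 46.7). WC ⟂ CZ; with |CZ| = 23.4 on the right of WC, Z = C + 23.4·(0.996, -0.0906) = (72.3, 44.5). Then cos ∠DCZ = CD·CZ / (|CD||CZ|), giving 131°.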